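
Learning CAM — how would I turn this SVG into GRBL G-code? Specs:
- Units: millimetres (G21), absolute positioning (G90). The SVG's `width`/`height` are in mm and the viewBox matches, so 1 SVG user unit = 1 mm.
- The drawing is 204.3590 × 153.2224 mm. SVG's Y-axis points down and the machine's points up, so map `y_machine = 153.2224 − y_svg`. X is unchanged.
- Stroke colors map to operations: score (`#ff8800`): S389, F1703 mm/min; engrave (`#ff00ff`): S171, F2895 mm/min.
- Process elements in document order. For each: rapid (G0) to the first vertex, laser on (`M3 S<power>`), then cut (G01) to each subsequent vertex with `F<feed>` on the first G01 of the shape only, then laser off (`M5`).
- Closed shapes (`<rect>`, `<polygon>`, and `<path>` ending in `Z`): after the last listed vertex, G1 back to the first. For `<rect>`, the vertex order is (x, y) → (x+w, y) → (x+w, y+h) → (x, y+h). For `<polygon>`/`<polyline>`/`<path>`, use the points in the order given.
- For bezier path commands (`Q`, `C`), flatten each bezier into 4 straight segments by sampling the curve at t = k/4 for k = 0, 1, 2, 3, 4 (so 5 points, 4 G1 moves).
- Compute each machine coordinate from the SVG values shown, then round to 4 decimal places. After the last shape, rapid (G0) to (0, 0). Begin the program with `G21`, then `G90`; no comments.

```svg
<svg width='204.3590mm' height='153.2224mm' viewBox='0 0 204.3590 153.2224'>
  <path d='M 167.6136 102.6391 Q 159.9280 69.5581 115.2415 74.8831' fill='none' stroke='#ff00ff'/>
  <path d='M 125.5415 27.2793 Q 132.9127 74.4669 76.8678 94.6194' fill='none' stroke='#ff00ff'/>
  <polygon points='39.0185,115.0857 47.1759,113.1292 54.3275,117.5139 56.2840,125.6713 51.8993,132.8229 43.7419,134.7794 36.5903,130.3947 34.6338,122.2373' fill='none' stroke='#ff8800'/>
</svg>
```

G21
G90
G0 X167.6136 Y50.5833
M3 S171
G01 X161.4582 Y64.7234 F2895
G01 X150.6778 Y74.0628
G01 X135.2722 Y78.6014
G01 X115.2415 Y78.3393
M5
G0 X125.5415 Y125.9431
M3 S171
G01 X125.2636 Y104.0390 F2895
G01 X117.0587 Y85.5143
G01 X100.9267 Y70.3689
G01 X76.8678 Y58.6030
M5
G0 X39.0185 Y38.1367
M3 S389
G01 X47.1759 Y40.0932 F1703
G01 X54.3275 Y35.7085
G01 X56.2840 Y27.5511
G01 X51.8993 Y20.3995
G01 X43.7419 Y18.4430
G01 X36.5903 Y22.8277
G01 X34.6338 Y30.9851
G01 X39.0185 Y38.1367
M5
G0 X0.0000 Y0.0000

Since the viewBox matches the mm dimensions, user units are millimetres directly. The only transform is the Y-flip y_m = 153.2224 − y_svg.

Shape 1 is a quadratic bezier drawn with `<path>`. Its stroke #ff00ff means engrave at S171, F2895. After flipping Y the toolpath is (167.6136,50.5833) → (161.4582,64.7234) → (150.6778,74.0628) → (135.2722,78.6014) → (115.2415,78.3393).

Shape 2 is a quadratic bezier drawn with `<path>`. Its stroke #ff00ff means engrave at S171, F2895. After flipping Y the toolpath is (125.5415,125.9431) → (125.2636,104.0390) → (117.0587,85.5143) → (100.9267,70.3689) → (76.8678,58.6030).

Shape 3 is a regular polygon drawn with `<polygon>`. Its stroke #ff8800 means score at S389, F1703. After flipping Y the toolpath is (39.0185,38.1367) → (47.1759,40.0932) → (54.3275,35.7085) → (56.2840,27.5511) → (51.8993,20.3995) → (43.7419,18.4430) → (36.5903,22.8277) → (34.6338,30.9851) → (39.0185,38.1367), returning to the start.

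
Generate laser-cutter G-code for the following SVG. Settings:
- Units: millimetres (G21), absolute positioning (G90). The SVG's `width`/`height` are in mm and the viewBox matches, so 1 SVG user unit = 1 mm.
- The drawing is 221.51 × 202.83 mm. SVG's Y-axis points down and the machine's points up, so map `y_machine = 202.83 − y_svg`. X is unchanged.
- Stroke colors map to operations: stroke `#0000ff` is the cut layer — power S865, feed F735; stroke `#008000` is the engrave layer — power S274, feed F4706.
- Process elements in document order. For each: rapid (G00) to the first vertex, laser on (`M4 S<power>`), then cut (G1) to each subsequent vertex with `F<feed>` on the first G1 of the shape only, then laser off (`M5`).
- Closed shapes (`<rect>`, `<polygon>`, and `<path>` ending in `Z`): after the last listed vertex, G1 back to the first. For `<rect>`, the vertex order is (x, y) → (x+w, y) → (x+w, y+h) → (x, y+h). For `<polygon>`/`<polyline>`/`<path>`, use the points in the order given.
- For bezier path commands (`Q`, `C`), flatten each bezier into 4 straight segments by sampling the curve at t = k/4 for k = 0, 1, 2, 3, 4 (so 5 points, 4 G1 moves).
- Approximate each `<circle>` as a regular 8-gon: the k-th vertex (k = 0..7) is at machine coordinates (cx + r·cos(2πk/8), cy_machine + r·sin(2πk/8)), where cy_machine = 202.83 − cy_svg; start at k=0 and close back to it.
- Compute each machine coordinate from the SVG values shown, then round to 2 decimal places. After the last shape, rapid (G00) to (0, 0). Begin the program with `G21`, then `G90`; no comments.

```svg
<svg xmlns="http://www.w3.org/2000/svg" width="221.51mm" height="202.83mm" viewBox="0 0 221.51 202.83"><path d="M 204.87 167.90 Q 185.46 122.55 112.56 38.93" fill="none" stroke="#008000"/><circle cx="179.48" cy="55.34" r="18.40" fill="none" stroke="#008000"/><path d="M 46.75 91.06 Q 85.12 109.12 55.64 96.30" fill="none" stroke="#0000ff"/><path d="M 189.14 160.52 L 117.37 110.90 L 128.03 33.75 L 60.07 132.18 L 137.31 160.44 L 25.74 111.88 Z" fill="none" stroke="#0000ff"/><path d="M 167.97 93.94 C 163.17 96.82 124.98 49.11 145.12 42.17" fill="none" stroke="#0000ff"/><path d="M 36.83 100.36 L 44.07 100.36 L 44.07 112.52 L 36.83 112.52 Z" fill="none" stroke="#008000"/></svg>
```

G21
G90
G00 X204.87 Y34.93
M4 S274
G1 X191.82 Y60.00 F4706
G1 X172.09 Y89.85
G1 X145.67 Y124.48
G1 X112.56 Y163.90
M5
G00 X197.88 Y147.49
M4 S274
G1 X192.49 Y160.50 F4706
G1 X179.48 Y165.89
G1 X166.47 Y160.50
G1 X161.08 Y147.49
G1 X166.47 Y134.48
G1 X179.48 Y129.09
G1 X192.49 Y134.48
G1 X197.88 Y147.49
M5
G00 X46.75 Y111.77
M4 S865
G1 X61.69 Y104.67 F735
G1 X68.16 Y101.43
G1 X66.14 Y102.05
G1 X55.64 Y106.53
M5
G00 X189.14 Y42.31
M4 S865
G1 X117.37 Y91.93 F735
G1 X128.03 Y169.08
G1 X60.07 Y70.65
G1 X137.31 Y42.39
G1 X25.74 Y90.95
G1 X189.14 Y42.31
M5
G00 X167.97 Y108.89
M4 S865
G1 X159.54 Y114.79 F735
G1 X147.19 Y131.09
G1 X139.52 Y149.24
G1 X145.12 Y160.66
M5
G00 X36.83 Y102.47
M4 S274
G1 X44.07 Y102.47 F4706
G1 X44.07 Y90.31
G1 X36.83 Y90.31
G1 X36.83 Y102.47
M5
G00 X0.00 Y0.00

1 u = 1 mm; y_m = 202.83 − y.

[1] `<path>` quadratic bezier, #008000→engrave S274 F4706: (204.87,34.93) → (191.82,60.00) → (172.09,89.85) → (145.67,124.48) → (112.56,163.90)

[2] `<circle>` circle, #008000→engrave S274 F4706: (197.88,147.49) → (192.49,160.50) → (179.48,165.89) → (166.47,160.50) → (161.08,147.49) → (166.47,134.48) → (179.48,129.09) → (192.49,134.48) → (197.88,147.49) (closed)

[3] `<path>` quadratic bezier, #0000ff→cut S865 F735: (46.75,111.77) → (61.69,104.67) → (68.16,101.43) → (66.14,102.05) → (55.64,106.53)

[4] `<path>` closed polygon, #0000ff→cut S865 F735: (189.14,42.31) → (117.37,91.93) → (128.03,169.08) → (60.07,70.65) → (137.31,42.39) → (25.74,90.95) → (189.14,42.31) (closed)

[5] `<path>` cubic bezier, #0000ff→cut S865 F735: (167.97,108.89) → (159.54,114.79) → (147.19,131.09) → (139.52,149.24) → (145.12,160.66)

[6] `<path>` rectangle, #008000→engrave S274 F4706: (36.83,102.47) → (44.07,102.47) → (44.07,90.31) → (36.83,90.31) → (36.83,102.47) (closed)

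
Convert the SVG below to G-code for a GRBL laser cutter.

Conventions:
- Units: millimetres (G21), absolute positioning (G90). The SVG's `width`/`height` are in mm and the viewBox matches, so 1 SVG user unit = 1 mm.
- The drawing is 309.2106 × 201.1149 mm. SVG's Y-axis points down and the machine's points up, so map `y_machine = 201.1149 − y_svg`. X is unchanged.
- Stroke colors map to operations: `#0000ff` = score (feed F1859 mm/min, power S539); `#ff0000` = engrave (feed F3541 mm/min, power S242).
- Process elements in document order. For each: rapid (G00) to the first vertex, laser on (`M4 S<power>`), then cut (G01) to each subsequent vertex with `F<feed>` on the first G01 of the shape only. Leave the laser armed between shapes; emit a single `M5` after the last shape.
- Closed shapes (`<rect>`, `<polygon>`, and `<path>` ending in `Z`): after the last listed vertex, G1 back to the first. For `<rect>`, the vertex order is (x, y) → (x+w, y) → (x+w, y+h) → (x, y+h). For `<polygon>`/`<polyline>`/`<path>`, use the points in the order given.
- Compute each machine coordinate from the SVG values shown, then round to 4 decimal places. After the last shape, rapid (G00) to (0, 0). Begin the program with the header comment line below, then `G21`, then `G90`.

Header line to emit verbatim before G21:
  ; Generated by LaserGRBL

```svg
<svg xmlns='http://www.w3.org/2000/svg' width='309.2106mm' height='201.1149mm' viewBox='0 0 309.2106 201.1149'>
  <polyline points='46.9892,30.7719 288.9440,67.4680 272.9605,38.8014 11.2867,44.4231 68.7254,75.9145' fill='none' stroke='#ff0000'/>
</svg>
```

; Generated by LaserGRBL
G21
G90
G00 X46.9892 Y170.3430
M4 S242
G01 X288.9440 Y133.6469 F3541
G01 X272.9605 Y162.3135
G01 X11.2867 Y156.6918
G01 X68.7254 Y125.2004
M5
G00 X0.0000 Y0.0000

1 u = 1 mm; y_m = 201.1149 − y.

[1] `<polyline>` open polyline, #ff0000→engrave S242 F3541: (46.9892,170.3430) → (288.9440,133.6469) → (272.9605,162.3135) → (11.2867,156.6918) → (68.7254,125.2004)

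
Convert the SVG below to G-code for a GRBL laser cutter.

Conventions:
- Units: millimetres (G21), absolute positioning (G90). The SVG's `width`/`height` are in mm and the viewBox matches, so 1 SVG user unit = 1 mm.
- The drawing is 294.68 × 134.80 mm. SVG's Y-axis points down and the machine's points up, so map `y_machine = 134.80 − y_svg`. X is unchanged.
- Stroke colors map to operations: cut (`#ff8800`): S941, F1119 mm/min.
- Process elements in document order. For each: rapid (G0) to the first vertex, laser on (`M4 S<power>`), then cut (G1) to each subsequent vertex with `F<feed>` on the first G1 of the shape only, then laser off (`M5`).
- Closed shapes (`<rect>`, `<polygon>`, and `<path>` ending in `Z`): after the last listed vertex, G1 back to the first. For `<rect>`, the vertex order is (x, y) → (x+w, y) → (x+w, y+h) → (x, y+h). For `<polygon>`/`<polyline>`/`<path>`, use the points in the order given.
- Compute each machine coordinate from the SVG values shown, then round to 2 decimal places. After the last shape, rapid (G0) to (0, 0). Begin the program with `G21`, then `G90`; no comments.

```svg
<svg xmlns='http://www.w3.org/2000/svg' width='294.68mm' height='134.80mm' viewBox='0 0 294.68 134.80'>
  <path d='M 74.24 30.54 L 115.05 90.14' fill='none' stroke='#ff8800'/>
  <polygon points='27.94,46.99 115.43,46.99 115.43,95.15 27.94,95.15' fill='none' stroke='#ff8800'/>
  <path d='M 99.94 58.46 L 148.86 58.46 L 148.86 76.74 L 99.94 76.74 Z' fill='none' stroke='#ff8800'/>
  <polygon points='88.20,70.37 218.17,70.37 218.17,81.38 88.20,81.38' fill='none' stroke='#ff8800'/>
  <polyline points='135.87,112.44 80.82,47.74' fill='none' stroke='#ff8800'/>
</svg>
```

Since the viewBox matches the mm dimensions, user units are millimetres directly. The only transform is the Y-flip y_m = 134.80 − y_svg.

Shape 1 is a line segment drawn with `<path>`. Its stroke #ff8800 means cut at S941, F1119. After flipping Y the toolpath is (74.24,104.26) → (115.05,44.66).

Shape 2 is a rectangle drawn with `<polygon>`. Its stroke #ff8800 means cut at S941, F1119. After flipping Y the toolpath is (27.94,87.81) → (115.43,87.81) → (115.43,39.65) → (27.94,39.65) → (27.94,87.81), returning to the start.

Shape 3 is a rectangle drawn with `<path>`. Its stroke #ff8800 means cut at S941, F1119. After flipping Y the toolpath is (99.94,76.34) → (148.86,76.34) → (148.86,58.06) → (99.94,58.06) → (99.94,76.34), returning to the start.

Shape 4 is a rectangle drawn with `<polygon>`. Its stroke #ff8800 means cut at S941, F1119. After flipping Y the toolpath is (88.20,64.43) → (218.17,64.43) → (218.17,53.42) → (88.20,53.42) → (88.20,64.43), returning to the start.

Shape 5 is a line segment drawn with `<polyline>`. Its stroke #ff8800 means cut at S941, F1119. After flipping Y the toolpath is (135.87,22.36) → (80.82,87.06).

G21
G90
G0 X74.24 Y104.26
M4 S941
G1 X115.05 Y44.66 F1119
M5
G0 X27.94 Y87.81
M4 S941
G1 X115.43 Y87.81 F1119
G1 X115.43 Y39.65
G1 X27.94 Y39.65
G1 X27.94 Y87.81
M5
G0 X99.94 Y76.34
M4 S941
G1 X148.86 Y76.34 F1119
G1 X148.86 Y58.06
G1 X99.94 Y58.06
G1 X99.94 Y76.34
M5
G0 X88.20 Y64.43
M4 S941
G1 X218.17 Y64.43 F1119
G1 X218.17 Y53.42
G1 X88.20 Y53.42
G1 X88.20 Y64.43
M5
G0 X135.87 Y22.36
M4 S941
G1 X80.82 Y87.06 F1119
M5
G0 X0.00 Y0.00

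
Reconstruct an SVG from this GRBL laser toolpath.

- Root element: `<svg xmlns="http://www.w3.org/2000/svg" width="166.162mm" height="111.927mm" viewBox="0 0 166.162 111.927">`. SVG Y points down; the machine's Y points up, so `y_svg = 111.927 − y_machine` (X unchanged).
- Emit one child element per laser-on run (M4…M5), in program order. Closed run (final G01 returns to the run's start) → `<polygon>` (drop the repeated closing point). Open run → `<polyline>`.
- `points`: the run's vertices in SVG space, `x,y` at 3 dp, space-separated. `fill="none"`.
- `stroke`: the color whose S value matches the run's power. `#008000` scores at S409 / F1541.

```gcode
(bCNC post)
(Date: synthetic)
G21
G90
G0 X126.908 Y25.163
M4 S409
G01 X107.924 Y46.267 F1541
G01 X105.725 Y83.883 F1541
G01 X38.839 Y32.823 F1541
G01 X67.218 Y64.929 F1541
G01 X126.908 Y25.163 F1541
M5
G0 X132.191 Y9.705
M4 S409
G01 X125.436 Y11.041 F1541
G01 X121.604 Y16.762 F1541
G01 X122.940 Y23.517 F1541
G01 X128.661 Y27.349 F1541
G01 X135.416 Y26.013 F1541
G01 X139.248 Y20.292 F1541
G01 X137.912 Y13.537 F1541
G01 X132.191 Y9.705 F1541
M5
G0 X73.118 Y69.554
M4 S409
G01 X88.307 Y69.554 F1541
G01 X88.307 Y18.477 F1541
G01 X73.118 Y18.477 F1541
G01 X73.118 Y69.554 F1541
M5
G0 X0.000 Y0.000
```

Each laser-on run becomes one SVG element. Flip Y back into SVG space with y_svg = 111.927 − y_machine. Every run uses S409, so all elements get stroke `#008000` (score).

Run 1: The run returns to its start, so emit a `<polygon>` with points (Y-flipped): 126.908,86.764 107.924,65.660 105.725,28.044 38.839,79.104 67.218,46.998.

Run 2: The run returns to its start, so emit a `<polygon>` with points (Y-flipped): 132.191,102.222 125.436,100.886 121.604,95.165 122.940,88.410 128.661,84.578 135.416,85.914 139.248,91.635 137.912,98.390.

Run 3: The run returns to its start, so emit a `<polygon>` with points (Y-flipped): 73.118,42.373 88.307,42.373 88.307,93.450 73.118,93.450.

<svg xmlns="http://www.w3.org/2000/svg" width="166.162mm" height="111.927mm" viewBox="0 0 166.162 111.927">
  <polygon points="126.908,86.764 107.924,65.660 105.725,28.044 38.839,79.104 67.218,46.998" fill="none" stroke="#008000"/>
  <polygon points="132.191,102.222 125.436,100.886 121.604,95.165 122.940,88.410 128.661,84.578 135.416,85.914 139.248,91.635 137.912,98.390" fill="none" stroke="#008000"/>
  <polygon points="73.118,42.373 88.307,42.373 88.307,93.450 73.118,93.450" fill="none" stroke="#008000"/>
</svg>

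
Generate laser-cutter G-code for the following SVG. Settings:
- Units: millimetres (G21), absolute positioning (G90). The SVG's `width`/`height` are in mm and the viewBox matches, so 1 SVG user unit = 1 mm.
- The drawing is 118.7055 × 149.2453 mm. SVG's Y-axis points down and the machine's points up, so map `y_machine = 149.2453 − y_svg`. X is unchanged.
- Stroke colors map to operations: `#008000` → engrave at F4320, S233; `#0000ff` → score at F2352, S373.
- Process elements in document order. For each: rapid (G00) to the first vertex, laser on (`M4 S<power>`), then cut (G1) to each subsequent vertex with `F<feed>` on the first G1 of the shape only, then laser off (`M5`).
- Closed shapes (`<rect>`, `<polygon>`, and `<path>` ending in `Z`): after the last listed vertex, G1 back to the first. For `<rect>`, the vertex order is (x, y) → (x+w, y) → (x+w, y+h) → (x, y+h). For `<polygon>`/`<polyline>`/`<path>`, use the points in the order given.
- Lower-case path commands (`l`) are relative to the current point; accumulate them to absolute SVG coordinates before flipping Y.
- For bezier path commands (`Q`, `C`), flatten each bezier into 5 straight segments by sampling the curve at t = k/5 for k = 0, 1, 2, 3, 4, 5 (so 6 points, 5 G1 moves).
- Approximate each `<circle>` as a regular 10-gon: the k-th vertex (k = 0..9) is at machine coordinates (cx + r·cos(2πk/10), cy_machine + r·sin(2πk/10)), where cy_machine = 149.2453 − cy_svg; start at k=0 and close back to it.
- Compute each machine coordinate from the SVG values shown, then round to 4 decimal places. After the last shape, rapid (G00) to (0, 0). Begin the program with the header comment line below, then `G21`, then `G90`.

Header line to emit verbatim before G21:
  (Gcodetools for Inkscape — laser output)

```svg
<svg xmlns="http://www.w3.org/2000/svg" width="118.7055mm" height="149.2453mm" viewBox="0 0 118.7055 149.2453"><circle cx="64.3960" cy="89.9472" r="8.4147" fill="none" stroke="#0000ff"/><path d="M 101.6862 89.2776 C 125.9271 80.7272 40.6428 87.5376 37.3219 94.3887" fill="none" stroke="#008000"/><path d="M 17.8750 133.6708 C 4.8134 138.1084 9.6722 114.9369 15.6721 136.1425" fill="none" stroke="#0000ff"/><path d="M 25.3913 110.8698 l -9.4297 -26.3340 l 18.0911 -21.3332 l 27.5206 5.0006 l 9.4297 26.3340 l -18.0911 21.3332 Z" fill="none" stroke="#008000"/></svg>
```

viewBox `0 0 118.7055 149.2453` with mm width/height → 1 unit = 1 mm. Flip: y_m = 149.2453 − y_svg.

**Shape 1** — `<circle>` circle, stroke `#0000ff` → score (S373, F2352). Machine vertices: (72.8107,59.2981) → (71.2036,64.2441) → (66.9963,67.3010) → (61.7957,67.3010) → (57.5884,64.2441) → (55.9813,59.2981) → (57.5884,54.3521) → (61.7957,51.2952) → (66.9963,51.2952) → (71.2036,54.3521) → (72.8107,59.2981). Closed: final G1 returns to the first vertex.

**Shape 2** — `<path>` cubic bezier, stroke `#008000` → engrave (S233, F4320). Control points (SVG): P0=(101.6862,89.2776), P1=(125.9271,80.7272), P2=(40.6428,87.5376), P3=(37.3219,94.3887); sampled at t=k/5. Machine vertices: (101.6862,59.9677) → (104.6196,63.3772) → (90.4585,63.8355) → (68.3941,62.0779) → (47.6181,58.8398) → (37.3219,54.8566). Open path.

**Shape 3** — `<path>` cubic bezier, stroke `#0000ff` → score (S373, F2352). Control points (SVG): P0=(17.8750,133.6708), P1=(4.8134,138.1084), P2=(9.6722,114.9369), P3=(15.6721,136.1425); sampled at t=k/5. Machine vertices: (17.8750,15.5745) → (12.0543,15.6491) → (9.7290,18.8946) → (10.0938,21.8556) → (12.3433,21.0768) → (15.6721,13.1028). Open path.

**Shape 4** — `<path>` regular polygon, stroke `#008000` → engrave (S233, F4320). Machine vertices: (25.3913,38.3755) → (15.9616,64.7095) → (34.0527,86.0427) → (61.5733,81.0421) → (71.0030,54.7081) → (52.9119,33.3749) → (25.3913,38.3755). Closed: final G1 returns to the first vertex.

(Gcodetools for Inkscape — laser output)
G21
G90
G00 X72.8107 Y59.2981
M4 S373
G1 X71.2036 Y64.2441 F2352
G1 X66.9963 Y67.3010
G1 X61.7957 Y67.3010
G1 X57.5884 Y64.2441
G1 X55.9813 Y59.2981
G1 X57.5884 Y54.3521
G1 X61.7957 Y51.2952
G1 X66.9963 Y51.2952
G1 X71.2036 Y54.3521
G1 X72.8107 Y59.2981
M5
G00 X101.6862 Y59.9677
M4 S233
G1 X104.6196 Y63.3772 F4320
G1 X90.4585 Y63.8355
G1 X68.3941 Y62.0779
G1 X47.6181 Y58.8398
G1 X37.3219 Y54.8566
M5
G00 X17.8750 Y15.5745
M4 S373
G1 X12.0543 Y15.6491 F2352
G1 X9.7290 Y18.8946
G1 X10.0938 Y21.8556
G1 X12.3433 Y21.0768
G1 X15.6721 Y13.1028
M5
G00 X25.3913 Y38.3755
M4 S233
G1 X15.9616 Y64.7095 F4320
G1 X34.0527 Y86.0427
G1 X61.5733 Y81.0421
G1 X71.0030 Y54.7081
G1 X52.9119 Y33.3749
G1 X25.3913 Y38.3755
M5
G00 X0.0000 Y0.0000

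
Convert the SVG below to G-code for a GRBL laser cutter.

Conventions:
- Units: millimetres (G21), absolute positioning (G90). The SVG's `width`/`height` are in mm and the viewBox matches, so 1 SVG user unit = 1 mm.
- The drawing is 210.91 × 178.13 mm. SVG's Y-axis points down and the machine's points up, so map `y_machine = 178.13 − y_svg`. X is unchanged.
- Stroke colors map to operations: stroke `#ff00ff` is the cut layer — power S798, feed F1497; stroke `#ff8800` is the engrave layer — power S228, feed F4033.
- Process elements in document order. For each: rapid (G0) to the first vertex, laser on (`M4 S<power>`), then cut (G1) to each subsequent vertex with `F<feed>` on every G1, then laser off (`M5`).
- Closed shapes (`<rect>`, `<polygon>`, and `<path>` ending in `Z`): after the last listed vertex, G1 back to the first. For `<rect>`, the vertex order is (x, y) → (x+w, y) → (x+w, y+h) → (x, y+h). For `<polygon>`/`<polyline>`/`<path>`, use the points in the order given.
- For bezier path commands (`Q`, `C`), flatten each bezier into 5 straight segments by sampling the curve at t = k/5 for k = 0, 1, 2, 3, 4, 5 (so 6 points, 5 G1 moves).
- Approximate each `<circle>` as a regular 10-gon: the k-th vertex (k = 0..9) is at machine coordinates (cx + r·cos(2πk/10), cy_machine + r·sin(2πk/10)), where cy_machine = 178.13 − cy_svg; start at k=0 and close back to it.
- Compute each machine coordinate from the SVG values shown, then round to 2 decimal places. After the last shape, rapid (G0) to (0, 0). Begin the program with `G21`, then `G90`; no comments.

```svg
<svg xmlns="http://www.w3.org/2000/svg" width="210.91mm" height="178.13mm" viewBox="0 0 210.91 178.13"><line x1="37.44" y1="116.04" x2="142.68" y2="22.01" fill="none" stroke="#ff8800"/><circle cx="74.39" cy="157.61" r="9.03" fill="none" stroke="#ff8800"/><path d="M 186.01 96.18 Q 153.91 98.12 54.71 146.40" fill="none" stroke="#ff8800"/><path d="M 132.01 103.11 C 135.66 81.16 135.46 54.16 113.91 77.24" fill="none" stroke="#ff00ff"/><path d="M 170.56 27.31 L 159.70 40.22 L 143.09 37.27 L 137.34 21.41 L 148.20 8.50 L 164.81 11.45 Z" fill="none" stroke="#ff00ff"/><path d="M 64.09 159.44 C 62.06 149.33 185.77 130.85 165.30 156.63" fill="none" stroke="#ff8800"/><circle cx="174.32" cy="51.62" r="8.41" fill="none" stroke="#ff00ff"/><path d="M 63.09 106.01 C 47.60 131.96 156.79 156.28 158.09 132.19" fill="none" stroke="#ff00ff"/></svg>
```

1 u = 1 mm; y_m = 178.13 − y.

[1] `<line>` line segment, #ff8800→engrave S228 F4033: (37.44,62.09) → (142.68,156.12)

[2] `<circle>` circle, #ff8800→engrave S228 F4033: (83.42,20.52) → (81.70,25.83) → (77.18,29.11) → (71.60,29.11) → (67.08,25.83) → (65.36,20.52) → (67.08,15.21) → (71.60,11.93) → (77.18,11.93) → (81.70,15.21) → (83.42,20.52) (closed)

[3] `<path>` quadratic bezier, #ff8800→engrave S228 F4033: (186.01,81.95) → (170.49,79.32) → (149.59,72.98) → (123.33,62.94) → (91.71,49.19) → (54.71,31.73)

[4] `<path>` cubic bezier, #ff00ff→cut S798 F1497: (132.01,75.02) → (133.60,88.35) → (133.42,100.26) → (130.64,108.08) → (124.42,109.17) → (113.91,100.89)

[5] `<path>` regular polygon, #ff00ff→cut S798 F1497: (170.56,150.82) → (159.70,137.91) → (143.09,140.86) → (137.34,156.72) → (148.20,169.63) → (164.81,166.68) → (170.56,150.82) (closed)

[6] `<path>` cubic bezier, #ff8800→engrave S228 F4033: (64.09,18.69) → (75.80,25.34) → (104.73,31.47) → (137.93,34.56) → (162.44,32.08) → (165.30,21.50)

[7] `<circle>` circle, #ff00ff→cut S798 F1497: (182.73,126.51) → (181.12,131.45) → (176.92,134.51) → (171.72,134.51) → (167.52,131.45) → (165.91,126.51) → (167.52,121.57) → (171.72,118.51) → (176.92,118.51) → (181.12,121.57) → (182.73,126.51) (closed)

[8] `<path>` cubic bezier, #ff00ff→cut S798 F1497: (63.09,72.12) → (66.90,57.12) → (89.46,44.76) → (119.63,37.27) → (146.22,36.92) → (158.09,45.94)

G21
G90
G0 X37.44 Y62.09
M4 S228
G1 X142.68 Y156.12 F4033
M5
G0 X83.42 Y20.52
M4 S228
G1 X81.70 Y25.83 F4033
G1 X77.18 Y29.11 F4033
G1 X71.60 Y29.11 F4033
G1 X67.08 Y25.83 F4033
G1 X65.36 Y20.52 F4033
G1 X67.08 Y15.21 F4033
G1 X71.60 Y11.93 F4033
G1 X77.18 Y11.93 F4033
G1 X81.70 Y15.21 F4033
G1 X83.42 Y20.52 F4033
M5
G0 X186.01 Y81.95
M4 S228
G1 X170.49 Y79.32 F4033
G1 X149.59 Y72.98 F4033
G1 X123.33 Y62.94 F4033
G1 X91.71 Y49.19 F4033
G1 X54.71 Y31.73 F4033
M5
G0 X132.01 Y75.02
M4 S798
G1 X133.60 Y88.35 F1497
G1 X133.42 Y100.26 F1497
G1 X130.64 Y108.08 F1497
G1 X124.42 Y109.17 F1497
G1 X113.91 Y100.89 F1497
M5
G0 X170.56 Y150.82
M4 S798
G1 X159.70 Y137.91 F1497
G1 X143.09 Y140.86 F1497
G1 X137.34 Y156.72 F1497
G1 X148.20 Y169.63 F1497
G1 X164.81 Y166.68 F1497
G1 X170.56 Y150.82 F1497
M5
G0 X64.09 Y18.69
M4 S228
G1 X75.80 Y25.34 F4033
G1 X104.73 Y31.47 F4033
G1 X137.93 Y34.56 F4033
G1 X162.44 Y32.08 F4033
G1 X165.30 Y21.50 F4033
M5
G0 X182.73 Y126.51
M4 S798
G1 X181.12 Y131.45 F1497
G1 X176.92 Y134.51 F1497
G1 X171.72 Y134.51 F1497
G1 X167.52 Y131.45 F1497
G1 X165.91 Y126.51 F1497
G1 X167.52 Y121.57 F1497
G1 X171.72 Y118.51 F1497
G1 X176.92 Y118.51 F1497
G1 X181.12 Y121.57 F1497
G1 X182.73 Y126.51 F1497
M5
G0 X63.09 Y72.12
M4 S798
G1 X66.90 Y57.12 F1497
G1 X89.46 Y44.76 F1497
G1 X119.63 Y37.27 F1497
G1 X146.22 Y36.92 F1497
G1 X158.09 Y45.94 F1497
M5
G0 X0.00 Y0.00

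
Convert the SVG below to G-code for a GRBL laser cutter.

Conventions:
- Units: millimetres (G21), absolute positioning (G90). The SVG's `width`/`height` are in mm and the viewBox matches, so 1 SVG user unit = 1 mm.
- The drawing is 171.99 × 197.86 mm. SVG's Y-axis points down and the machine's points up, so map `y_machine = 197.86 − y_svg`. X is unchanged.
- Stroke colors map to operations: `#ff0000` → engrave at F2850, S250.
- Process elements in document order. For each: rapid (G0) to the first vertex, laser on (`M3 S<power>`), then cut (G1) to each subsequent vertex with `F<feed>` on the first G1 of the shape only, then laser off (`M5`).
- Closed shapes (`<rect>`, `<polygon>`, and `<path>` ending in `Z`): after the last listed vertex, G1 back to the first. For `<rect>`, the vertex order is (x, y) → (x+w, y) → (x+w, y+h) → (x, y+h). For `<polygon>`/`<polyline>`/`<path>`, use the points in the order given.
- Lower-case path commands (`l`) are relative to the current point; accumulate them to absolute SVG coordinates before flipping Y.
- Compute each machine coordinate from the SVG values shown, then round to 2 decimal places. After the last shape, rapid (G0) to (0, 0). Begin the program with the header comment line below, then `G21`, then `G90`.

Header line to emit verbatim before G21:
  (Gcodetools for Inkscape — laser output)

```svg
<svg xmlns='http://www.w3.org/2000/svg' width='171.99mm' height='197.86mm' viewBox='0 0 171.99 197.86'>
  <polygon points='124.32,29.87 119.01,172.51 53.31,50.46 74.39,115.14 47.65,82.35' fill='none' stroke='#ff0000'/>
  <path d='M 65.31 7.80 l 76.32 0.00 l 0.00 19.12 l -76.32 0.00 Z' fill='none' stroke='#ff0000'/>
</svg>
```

viewBox `0 0 171.99 197.86` with mm width/height → 1 unit = 1 mm. Flip: y_m = 197.86 − y_svg.

**Shape 1** — `<polygon>` closed polygon, stroke `#ff0000` → engrave (S250, F2850). Machine vertices: (124.32,167.99) → (119.01,25.35) → (53.31,147.40) → (74.39,82.72) → (47.65,115.51) → (124.32,167.99). Closed: final G1 returns to the first vertex.

**Shape 2** — `<path>` rectangle, stroke `#ff0000` → engrave (S250, F2850). Machine vertices: (65.31,190.06) → (141.63,190.06) → (141.63,170.94) → (65.31,170.94) → (65.31,190.06). Closed: final G1 returns to the first vertex.

(Gcodetools for Inkscape — laser output)
G21
G90
G0 X124.32 Y167.99
M3 S250
G1 X119.01 Y25.35 F2850
G1 X53.31 Y147.40
G1 X74.39 Y82.72
G1 X47.65 Y115.51
G1 X124.32 Y167.99
M5
G0 X65.31 Y190.06
M3 S250
G1 X141.63 Y190.06 F2850
G1 X141.63 Y170.94
G1 X65.31 Y170.94
G1 X65.31 Y190.06
M5
G0 X0.00 Y0.00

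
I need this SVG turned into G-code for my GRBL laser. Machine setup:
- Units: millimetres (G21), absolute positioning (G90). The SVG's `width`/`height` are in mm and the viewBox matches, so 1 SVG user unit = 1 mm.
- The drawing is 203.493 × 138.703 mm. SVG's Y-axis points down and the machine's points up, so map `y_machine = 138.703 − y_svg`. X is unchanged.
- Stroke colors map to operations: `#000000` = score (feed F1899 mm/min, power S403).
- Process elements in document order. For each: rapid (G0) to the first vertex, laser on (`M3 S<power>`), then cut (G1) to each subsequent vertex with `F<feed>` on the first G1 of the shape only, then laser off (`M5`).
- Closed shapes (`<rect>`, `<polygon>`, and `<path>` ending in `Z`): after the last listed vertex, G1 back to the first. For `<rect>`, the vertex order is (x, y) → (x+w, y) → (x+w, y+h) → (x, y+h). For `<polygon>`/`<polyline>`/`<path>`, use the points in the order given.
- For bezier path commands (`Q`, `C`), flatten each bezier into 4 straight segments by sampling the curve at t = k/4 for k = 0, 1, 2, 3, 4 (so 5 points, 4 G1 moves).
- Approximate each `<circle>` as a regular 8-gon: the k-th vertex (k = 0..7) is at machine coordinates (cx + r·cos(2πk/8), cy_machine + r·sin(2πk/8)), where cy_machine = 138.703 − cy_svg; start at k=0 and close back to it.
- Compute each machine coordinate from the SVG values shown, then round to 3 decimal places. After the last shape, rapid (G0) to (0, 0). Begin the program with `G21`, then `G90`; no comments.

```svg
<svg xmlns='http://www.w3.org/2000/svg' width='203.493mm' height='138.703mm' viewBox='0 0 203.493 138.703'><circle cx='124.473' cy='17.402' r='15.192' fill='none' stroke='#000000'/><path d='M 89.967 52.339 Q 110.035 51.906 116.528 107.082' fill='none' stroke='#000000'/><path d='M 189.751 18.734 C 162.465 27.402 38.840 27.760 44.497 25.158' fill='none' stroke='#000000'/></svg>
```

G21
G90
G0 X139.665 Y121.301
M3 S403
G1 X135.215 Y132.043 F1899
G1 X124.473 Y136.493
G1 X113.731 Y132.043
G1 X109.281 Y121.301
G1 X113.731 Y110.559
G1 X124.473 Y106.109
G1 X135.215 Y110.559
G1 X139.665 Y121.301
M5
G0 X89.967 Y86.364
M3 S403
G1 X99.153 Y83.105 F1899
G1 X106.641 Y72.895
G1 X112.433 Y55.733
G1 X116.528 Y31.621
M5
G0 X189.751 Y119.969
M3 S403
G1 X154.748 Y114.943 F1899
G1 X104.770 Y112.531
G1 X60.969 Y112.232
G1 X44.497 Y113.545
M5
G0 X0.000 Y0.000

Since the viewBox matches the mm dimensions, user units are millimetres directly. The only transform is the Y-flip y_m = 138.703 − y_svg.

Shape 1 is a circle drawn with `<circle>`. Its stroke #000000 means score at S403, F1899. After flipping Y the toolpath is (139.665,121.301) → (135.215,132.043) → (124.473,136.493) → (113.731,132.043) → (109.281,121.301) → (113.731,110.559) → (124.473,106.109) → (135.215,110.559) → (139.665,121.301), returning to the start.

Shape 2 is a quadratic bezier drawn with `<path>`. Its stroke #000000 means score at S403, F1899. After flipping Y the toolpath is (89.967,86.364) → (99.153,83.105) → (106.641,72.895) → (112.433,55.733) → (116.528,31.621).

Shape 3 is a cubic bezier drawn with `<path>`. Its stroke #000000 means score at S403, F1899. After flipping Y the toolpath is (189.751,119.969) → (154.748,114.943) → (104.770,112.531) → (60.969,112.232) → (44.497,113.545).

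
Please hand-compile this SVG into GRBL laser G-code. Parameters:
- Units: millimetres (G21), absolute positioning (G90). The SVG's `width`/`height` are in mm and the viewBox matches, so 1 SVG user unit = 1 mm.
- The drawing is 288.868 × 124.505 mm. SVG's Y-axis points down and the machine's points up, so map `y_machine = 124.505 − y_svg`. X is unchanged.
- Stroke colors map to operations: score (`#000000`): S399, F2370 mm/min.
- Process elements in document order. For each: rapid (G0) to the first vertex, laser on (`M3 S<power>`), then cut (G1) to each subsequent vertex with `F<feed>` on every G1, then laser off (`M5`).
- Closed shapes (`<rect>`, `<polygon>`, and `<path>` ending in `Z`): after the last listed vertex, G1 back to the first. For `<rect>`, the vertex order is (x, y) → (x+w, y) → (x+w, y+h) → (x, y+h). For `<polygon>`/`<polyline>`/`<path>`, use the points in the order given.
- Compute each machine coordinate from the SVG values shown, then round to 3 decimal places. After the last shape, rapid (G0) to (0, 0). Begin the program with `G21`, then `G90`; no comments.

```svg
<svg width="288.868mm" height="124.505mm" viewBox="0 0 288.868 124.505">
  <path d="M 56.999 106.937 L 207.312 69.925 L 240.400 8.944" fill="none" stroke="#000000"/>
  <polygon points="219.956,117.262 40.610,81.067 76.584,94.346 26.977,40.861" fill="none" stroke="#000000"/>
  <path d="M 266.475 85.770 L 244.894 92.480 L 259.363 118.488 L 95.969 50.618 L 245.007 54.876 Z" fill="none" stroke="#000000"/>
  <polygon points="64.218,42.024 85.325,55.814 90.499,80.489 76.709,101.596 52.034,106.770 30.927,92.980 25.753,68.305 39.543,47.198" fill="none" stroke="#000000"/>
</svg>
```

1 u = 1 mm; y_m = 124.505 − y.

[1] `<path>` open polyline, #000000→score S399 F2370: (56.999,17.568) → (207.312,54.580) → (240.400,115.561)

[2] `<polygon>` closed polygon, #000000→score S399 F2370: (219.956,7.243) → (40.610,43.438) → (76.584,30.159) → (26.977,83.644) → (219.956,7.243) (closed)

[3] `<path>` closed polygon, #000000→score S399 F2370: (266.475,38.735) → (244.894,32.025) → (259.363,6.017) → (95.969,73.887) → (245.007,69.629) → (266.475,38.735) (closed)

[4] `<polygon>` regular polygon, #000000→score S399 F2370: (64.218,82.481) → (85.325,68.691) → (90.499,44.016) → (76.709,22.909) → (52.034,17.735) → (30.927,31.525) → (25.753,56.200) → (39.543,77.307) → (64.218,82.481) (closed)

G21
G90
G0 X56.999 Y17.568
M3 S399
G1 X207.312 Y54.580 F2370
G1 X240.400 Y115.561 F2370
M5
G0 X219.956 Y7.243
M3 S399
G1 X40.610 Y43.438 F2370
G1 X76.584 Y30.159 F2370
G1 X26.977 Y83.644 F2370
G1 X219.956 Y7.243 F2370
M5
G0 X266.475 Y38.735
M3 S399
G1 X244.894 Y32.025 F2370
G1 X259.363 Y6.017 F2370
G1 X95.969 Y73.887 F2370
G1 X245.007 Y69.629 F2370
G1 X266.475 Y38.735 F2370
M5
G0 X64.218 Y82.481
M3 S399
G1 X85.325 Y68.691 F2370
G1 X90.499 Y44.016 F2370
G1 X76.709 Y22.909 F2370
G1 X52.034 Y17.735 F2370
G1 X30.927 Y31.525 F2370
G1 X25.753 Y56.200 F2370
G1 X39.543 Y77.307 F2370
G1 X64.218 Y82.481 F2370
M5
G0 X0.000 Y0.000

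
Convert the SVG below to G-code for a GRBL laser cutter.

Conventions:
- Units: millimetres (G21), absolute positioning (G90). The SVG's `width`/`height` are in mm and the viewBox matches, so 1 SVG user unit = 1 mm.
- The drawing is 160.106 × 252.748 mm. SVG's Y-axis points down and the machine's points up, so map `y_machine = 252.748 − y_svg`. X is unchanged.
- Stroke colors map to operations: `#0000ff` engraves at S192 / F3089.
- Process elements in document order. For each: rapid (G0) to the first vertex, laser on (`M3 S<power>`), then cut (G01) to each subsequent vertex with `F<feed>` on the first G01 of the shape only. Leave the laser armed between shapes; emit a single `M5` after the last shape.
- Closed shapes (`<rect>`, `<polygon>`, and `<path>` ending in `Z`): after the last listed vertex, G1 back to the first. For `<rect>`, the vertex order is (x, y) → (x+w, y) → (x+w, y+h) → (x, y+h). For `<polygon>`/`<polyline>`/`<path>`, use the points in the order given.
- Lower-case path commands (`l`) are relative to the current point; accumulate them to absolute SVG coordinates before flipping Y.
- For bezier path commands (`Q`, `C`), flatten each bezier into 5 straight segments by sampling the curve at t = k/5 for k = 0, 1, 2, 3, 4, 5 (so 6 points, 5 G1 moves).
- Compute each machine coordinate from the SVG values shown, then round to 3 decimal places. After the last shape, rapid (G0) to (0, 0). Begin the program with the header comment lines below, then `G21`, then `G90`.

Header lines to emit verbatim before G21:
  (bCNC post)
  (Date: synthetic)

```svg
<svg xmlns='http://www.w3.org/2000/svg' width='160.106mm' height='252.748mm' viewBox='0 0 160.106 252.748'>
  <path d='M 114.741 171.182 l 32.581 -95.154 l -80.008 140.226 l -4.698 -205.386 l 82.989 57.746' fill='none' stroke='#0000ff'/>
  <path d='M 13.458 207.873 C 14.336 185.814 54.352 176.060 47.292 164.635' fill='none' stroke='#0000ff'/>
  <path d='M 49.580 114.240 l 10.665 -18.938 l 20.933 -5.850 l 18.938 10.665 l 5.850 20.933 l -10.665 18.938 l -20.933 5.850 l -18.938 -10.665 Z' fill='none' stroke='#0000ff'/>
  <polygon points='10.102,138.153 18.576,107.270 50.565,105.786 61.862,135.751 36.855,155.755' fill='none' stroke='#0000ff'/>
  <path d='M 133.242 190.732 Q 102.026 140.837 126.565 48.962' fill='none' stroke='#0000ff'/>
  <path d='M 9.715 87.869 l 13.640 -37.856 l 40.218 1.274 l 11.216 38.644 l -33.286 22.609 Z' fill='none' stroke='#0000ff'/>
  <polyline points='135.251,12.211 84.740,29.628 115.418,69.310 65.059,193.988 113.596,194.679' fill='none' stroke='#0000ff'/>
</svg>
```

1 u = 1 mm; y_m = 252.748 − y.

[1] `<path>` open polyline, #0000ff→engrave S192 F3089: (114.741,81.566) → (147.322,176.720) → (67.314,36.494) → (62.616,241.880) → (145.605,184.134)

[2] `<path>` cubic bezier, #0000ff→engrave S192 F3089: (13.458,44.875) → (17.992,56.746) → (27.780,66.334) → (38.685,74.311) → (46.569,81.347) → (47.292,88.113)

[3] `<path>` regular polygon, #0000ff→engrave S192 F3089: (49.580,138.508) → (60.245,157.446) → (81.178,163.296) → (100.116,152.631) → (105.966,131.698) → (95.301,112.760) → (74.368,106.910) → (55.430,117.575) → (49.580,138.508) (closed)

[4] `<polygon>` regular polygon, #0000ff→engrave S192 F3089: (10.102,114.595) → (18.576,145.478) → (50.565,146.962) → (61.862,116.997) → (36.855,96.993) → (10.102,114.595) (closed)

[5] `<path>` quadratic bezier, #0000ff→engrave S192 F3089: (133.242,62.016) → (122.986,83.653) → (117.190,108.649) → (115.855,137.003) → (118.980,168.715) → (126.565,203.786)

[6] `<path>` regular polygon, #0000ff→engrave S192 F3089: (9.715,164.879) → (23.355,202.735) → (63.573,201.461) → (74.789,162.817) → (41.503,140.208) → (9.715,164.879) (closed)

[7] `<polyline>` open polyline, #0000ff→engrave S192 F3089: (135.251,240.537) → (84.740,223.120) → (115.418,183.438) → (65.059,58.760) → (113.596,58.069)

(bCNC post)
(Date: synthetic)
G21
G90
G0 X114.741 Y81.566
M3 S192
G01 X147.322 Y176.720 F3089
G01 X67.314 Y36.494
G01 X62.616 Y241.880
G01 X145.605 Y184.134
G0 X13.458 Y44.875
M3 S192
G01 X17.992 Y56.746 F3089
G01 X27.780 Y66.334
G01 X38.685 Y74.311
G01 X46.569 Y81.347
G01 X47.292 Y88.113
G0 X49.580 Y138.508
M3 S192
G01 X60.245 Y157.446 F3089
G01 X81.178 Y163.296
G01 X100.116 Y152.631
G01 X105.966 Y131.698
G01 X95.301 Y112.760
G01 X74.368 Y106.910
G01 X55.430 Y117.575
G01 X49.580 Y138.508
G0 X10.102 Y114.595
M3 S192
G01 X18.576 Y145.478 F3089
G01 X50.565 Y146.962
G01 X61.862 Y116.997
G01 X36.855 Y96.993
G01 X10.102 Y114.595
G0 X133.242 Y62.016
M3 S192
G01 X122.986 Y83.653 F3089
G01 X117.190 Y108.649
G01 X115.855 Y137.003
G01 X118.980 Y168.715
G01 X126.565 Y203.786
G0 X9.715 Y164.879
M3 S192
G01 X23.355 Y202.735 F3089
G01 X63.573 Y201.461
G01 X74.789 Y162.817
G01 X41.503 Y140.208
G01 X9.715 Y164.879
G0 X135.251 Y240.537
M3 S192
G01 X84.740 Y223.120 F3089
G01 X115.418 Y183.438
G01 X65.059 Y58.760
G01 X113.596 Y58.069
M5
G0 X0.000 Y0.000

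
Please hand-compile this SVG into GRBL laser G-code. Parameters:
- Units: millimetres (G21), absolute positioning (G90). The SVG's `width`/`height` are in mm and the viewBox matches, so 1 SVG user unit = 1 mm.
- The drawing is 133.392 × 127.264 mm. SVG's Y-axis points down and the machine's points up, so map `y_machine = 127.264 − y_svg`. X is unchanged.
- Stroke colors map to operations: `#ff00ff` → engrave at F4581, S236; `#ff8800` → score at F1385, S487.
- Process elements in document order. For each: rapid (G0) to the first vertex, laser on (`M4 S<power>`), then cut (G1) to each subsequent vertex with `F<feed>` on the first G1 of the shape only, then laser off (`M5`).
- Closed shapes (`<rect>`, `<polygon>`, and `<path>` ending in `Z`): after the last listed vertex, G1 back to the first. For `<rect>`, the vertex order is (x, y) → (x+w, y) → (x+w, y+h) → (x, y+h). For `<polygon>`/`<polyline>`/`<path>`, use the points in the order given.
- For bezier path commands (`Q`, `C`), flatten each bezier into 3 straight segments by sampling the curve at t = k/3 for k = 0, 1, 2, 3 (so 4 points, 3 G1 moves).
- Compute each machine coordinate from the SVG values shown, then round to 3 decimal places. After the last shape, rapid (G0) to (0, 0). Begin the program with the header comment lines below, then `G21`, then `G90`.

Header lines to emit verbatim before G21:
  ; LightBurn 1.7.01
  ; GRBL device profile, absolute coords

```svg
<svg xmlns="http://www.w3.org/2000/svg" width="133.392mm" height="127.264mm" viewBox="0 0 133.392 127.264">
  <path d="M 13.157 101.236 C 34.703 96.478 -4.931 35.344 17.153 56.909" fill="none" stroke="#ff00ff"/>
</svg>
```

1 u = 1 mm; y_m = 127.264 − y.

[1] `<path>` cubic bezier, #ff00ff→engrave S236 F4581: (13.157,26.028) → (18.861,44.427) → (11.090,69.505) → (17.153,70.355)

; LightBurn 1.7.01
; GRBL device profile, absolute coords
G21
G90
G0 X13.157 Y26.028
M4 S236
G1 X18.861 Y44.427 F4581
G1 X11.090 Y69.505
G1 X17.153 Y70.355
M5
G0 X0.000 Y0.000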